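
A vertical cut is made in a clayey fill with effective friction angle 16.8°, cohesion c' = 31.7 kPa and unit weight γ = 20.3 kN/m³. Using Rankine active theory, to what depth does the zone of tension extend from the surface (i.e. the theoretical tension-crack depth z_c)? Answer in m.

K_a = tan²(45° − 16.8°/2) = 0.5516; √K_a = 0.7427.
The active pressure is zero where K_a γ z = 2c√K_a, so z_c = 2c/(γ√K_a) = 2×31.7/(20.3×0.7427) = 4.205 m.

4.21 m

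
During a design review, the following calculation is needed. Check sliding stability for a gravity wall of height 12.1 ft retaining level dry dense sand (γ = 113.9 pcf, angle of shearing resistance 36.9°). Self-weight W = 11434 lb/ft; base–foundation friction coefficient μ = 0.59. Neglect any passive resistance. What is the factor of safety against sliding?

3.24

K_a = tan²(45° − 36.9°/2) = 0.2497.
P_a = ½K_aγH² = 0.5×0.2497×113.9×12.1² = 2082 lb/ft, acting at H/3 = 4.033 ft above the base.
FS_sliding = μW / P_a = 0.59×11434 / 2082 = 3.241.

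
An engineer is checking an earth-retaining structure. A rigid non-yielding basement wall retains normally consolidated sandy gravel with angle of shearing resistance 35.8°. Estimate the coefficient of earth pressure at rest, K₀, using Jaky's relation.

K₀ = 1 − sin φ' = 1 − sin 35.8° = 0.4150.

0.415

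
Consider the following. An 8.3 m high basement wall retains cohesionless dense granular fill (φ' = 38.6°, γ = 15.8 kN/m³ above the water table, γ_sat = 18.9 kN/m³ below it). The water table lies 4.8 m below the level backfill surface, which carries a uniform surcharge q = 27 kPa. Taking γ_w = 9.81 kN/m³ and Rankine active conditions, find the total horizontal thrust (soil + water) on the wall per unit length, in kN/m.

229 kN/m

K_a = tan²(45° − φ/2) = 0.2316.
γ' = 18.9 − 9.81 = 9.090 kN/m³. h₂ = H − d_w = 3.5 m.
σ'_h: at surface K_a·q = 6.254; at WT K_a(q+γd_w) = 23.82; at base K_a(q+γd_w+γ'h₂) = 31.19 kPa.
P₁ = ½(6.254+23.82)×4.8 = 72.18; P₂ = ½(23.82+31.19)×3.5 = 96.26; P_w = ½γ_w h₂² = 60.09.
Total = 72.18+96.26+60.09 = 228.5 kN/m.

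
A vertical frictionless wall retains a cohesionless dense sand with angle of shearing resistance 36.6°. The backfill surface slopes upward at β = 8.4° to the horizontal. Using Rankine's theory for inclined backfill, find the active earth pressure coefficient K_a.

0.260

K_a = cos β · (cos β − √(cos²β − cos²φ)) / (cos β + √(cos²β − cos²φ)).
cos β = 0.9893, cos φ = 0.8028, √(cos²β − cos²φ) = 0.5781.
K_a = 0.9893 × (0.9893 − 0.5781)/(0.9893 + 0.5781) = 0.2596.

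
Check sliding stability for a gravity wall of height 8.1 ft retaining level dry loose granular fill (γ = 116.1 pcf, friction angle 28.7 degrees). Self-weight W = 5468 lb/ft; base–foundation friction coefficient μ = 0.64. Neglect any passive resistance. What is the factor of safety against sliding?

2.62

K_a = tan²(45° − 28.7°/2) = 0.3511.
P_a = ½K_aγH² = 0.5×0.3511×116.1×8.1² = 1337 lb/ft, acting at H/3 = 2.700 ft above the base.
FS_sliding = μW / P_a = 0.64×5468 / 1337 = 2.617.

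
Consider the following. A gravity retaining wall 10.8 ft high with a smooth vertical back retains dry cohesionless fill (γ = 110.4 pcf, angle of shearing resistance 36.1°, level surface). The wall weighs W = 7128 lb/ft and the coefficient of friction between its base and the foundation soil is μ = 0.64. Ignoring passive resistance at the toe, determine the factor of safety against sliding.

K_a = tan²(45° − 36.1°/2) = 0.2585.
P_a = ½K_aγH² = 0.5×0.2585×110.4×10.8² = 1664 lb/ft, acting at H/3 = 3.600 ft above the base.
FS_sliding = μW / P_a = 0.64×7128 / 1664 = 2.741.

2.74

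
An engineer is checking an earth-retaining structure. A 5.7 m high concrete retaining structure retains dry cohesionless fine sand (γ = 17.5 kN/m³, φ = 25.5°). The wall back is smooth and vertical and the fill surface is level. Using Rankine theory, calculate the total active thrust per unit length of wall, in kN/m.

113 kN/m

K_a = tan²(45° − φ/2) = 0.3981.
P_a = ½ K_a γ H² = 0.5 × 0.3981 × 17.5 × 5.7² = 113.2 kN/m.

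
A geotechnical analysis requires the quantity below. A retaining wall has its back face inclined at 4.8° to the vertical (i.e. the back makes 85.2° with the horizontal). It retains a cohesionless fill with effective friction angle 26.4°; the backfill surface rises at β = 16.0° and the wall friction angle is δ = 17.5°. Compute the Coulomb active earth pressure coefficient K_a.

0.500

K_a = sin²(α+φ) / [sin²α · sin(α−δ) · (1 + √{sin(φ+δ)sin(φ−β) / (sin(α−δ)sin(α+β))})²].
With α = 85.2°, φ = 26.4°, δ = 17.5°, β = 16.0°: K_a = 0.5003.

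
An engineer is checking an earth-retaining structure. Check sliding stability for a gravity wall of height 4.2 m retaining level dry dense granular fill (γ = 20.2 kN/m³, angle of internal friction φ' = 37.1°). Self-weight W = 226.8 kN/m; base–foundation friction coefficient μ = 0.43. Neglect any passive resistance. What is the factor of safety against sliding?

2.21

K_a = tan²(45° − 37.1°/2) = 0.2475.
P_a = ½K_aγH² = 0.5×0.2475×20.2×4.2² = 44.10 kN/m, acting at H/3 = 1.400 m above the base.
FS_sliding = μW / P_a = 0.43×226.8 / 44.10 = 2.212.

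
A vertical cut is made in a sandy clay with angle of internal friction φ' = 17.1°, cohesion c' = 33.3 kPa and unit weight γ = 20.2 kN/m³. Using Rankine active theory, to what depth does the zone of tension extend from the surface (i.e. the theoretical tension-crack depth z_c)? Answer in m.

K_a = tan²(45° − 17.1°/2) = 0.5455; √K_a = 0.7386.
The active pressure is zero where K_a γ z = 2c√K_a, so z_c = 2c/(γ√K_a) = 2×33.3/(20.2×0.7386) = 4.464 m.

4.46 m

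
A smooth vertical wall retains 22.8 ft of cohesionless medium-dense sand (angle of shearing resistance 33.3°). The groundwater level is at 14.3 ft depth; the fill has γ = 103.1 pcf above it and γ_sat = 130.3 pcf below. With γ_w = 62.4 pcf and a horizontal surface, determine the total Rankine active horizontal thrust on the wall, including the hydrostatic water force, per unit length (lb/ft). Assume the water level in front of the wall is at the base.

9690 lb/ft

K_a = tan²(45° − φ/2) = 0.2911.
γ' = 130.3 − 62.4 = 67.90 pcf. Depth below WT = 8.5 ft.
σ'_h at WT = K_a γ d_w = 429.2 psf; at base = 429.2 + K_a γ' × 8.5 = 597.3 psf.
P₁ (0–14.3 ft) = ½×429.2×14.3 = 3069. P₂ (14.3–22.8 ft) = ½(429.2+597.3)×8.5 = 4363.
P_w = ½ γ_w h₂² = 0.5×62.4×8.5² = 2254. Total = 3069+4363+2254 = 9686 lb/ft.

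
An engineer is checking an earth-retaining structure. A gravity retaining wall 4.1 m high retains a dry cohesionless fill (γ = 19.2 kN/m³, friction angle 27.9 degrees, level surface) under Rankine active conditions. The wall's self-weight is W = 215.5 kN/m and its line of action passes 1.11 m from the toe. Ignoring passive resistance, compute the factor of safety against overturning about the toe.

2.99

K_a = tan²(45° − 27.9°/2) = 0.3625.
P_a = ½K_aγH² = 0.5×0.3625×19.2×4.1² = 58.49 kN/m, acting at H/3 = 1.367 m above the base.
Overturning moment M_o = P_a × H/3 = 58.49 × 1.367 = 79.94.
Resisting moment M_r = W × 1.11 = 215.5 × 1.11 = 239.2.
FS_overturning = M_r/M_o = 239.2/79.94 = 2.992.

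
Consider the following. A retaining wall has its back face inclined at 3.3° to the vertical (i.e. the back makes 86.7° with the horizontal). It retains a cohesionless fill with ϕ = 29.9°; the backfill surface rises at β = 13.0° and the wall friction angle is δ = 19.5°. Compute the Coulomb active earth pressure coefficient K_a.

K_a = sin²(α+φ) / [sin²α · sin(α−δ) · (1 + √{sin(φ+δ)sin(φ−β) / (sin(α−δ)sin(α+β))})²].
With α = 86.7°, φ = 29.9°, δ = 19.5°, β = 13.0°: K_a = 0.3905.

0.390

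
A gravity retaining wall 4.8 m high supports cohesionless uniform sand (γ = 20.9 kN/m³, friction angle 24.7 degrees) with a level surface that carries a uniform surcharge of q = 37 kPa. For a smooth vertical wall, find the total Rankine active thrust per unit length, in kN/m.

K_a = tan²(45° − φ/2) = 0.4106.
Soil triangle: ½ K_a γ H² = 0.5×0.4106×20.9×4.8² = 98.85 kN/m.
Surcharge rectangle: K_a q H = 0.4106×37×4.8 = 72.92 kN/m.
Total = 98.85 + 72.92 = 171.8 kN/m.

172 kN/m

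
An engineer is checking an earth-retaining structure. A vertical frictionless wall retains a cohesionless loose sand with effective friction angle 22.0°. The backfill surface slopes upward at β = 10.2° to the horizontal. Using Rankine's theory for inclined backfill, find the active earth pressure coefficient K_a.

0.490

K_a = cos β · (cos β − √(cos²β − cos²φ)) / (cos β + √(cos²β − cos²φ)).
cos β = 0.9842, cos φ = 0.9272, √(cos²β − cos²φ) = 0.3301.
K_a = 0.9842 × (0.9842 − 0.3301)/(0.9842 + 0.3301) = 0.4898.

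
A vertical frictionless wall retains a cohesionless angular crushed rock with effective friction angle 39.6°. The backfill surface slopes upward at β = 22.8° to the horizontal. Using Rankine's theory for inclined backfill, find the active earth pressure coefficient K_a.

K_a = cos β · (cos β − √(cos²β − cos²φ)) / (cos β + √(cos²β − cos²φ)).
cos β = 0.9219, cos φ = 0.7705, √(cos²β − cos²φ) = 0.5061.
K_a = 0.9219 × (0.9219 − 0.5061)/(0.9219 + 0.5061) = 0.2684.

0.268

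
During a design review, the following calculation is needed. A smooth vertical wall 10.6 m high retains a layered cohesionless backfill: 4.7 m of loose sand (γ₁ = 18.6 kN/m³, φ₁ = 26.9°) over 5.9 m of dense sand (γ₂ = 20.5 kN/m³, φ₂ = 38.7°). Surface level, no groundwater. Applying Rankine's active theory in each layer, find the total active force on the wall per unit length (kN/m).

279 kN/m

K_a1 = tan²(45°−26.9°/2) = 0.3770; K_a2 = tan²(45°−38.7°/2) = 0.2306.
Layer 1: σ at base = K_a1 γ₁ h₁ = 32.96 kPa; P₁ = ½×32.96×4.7 = 77.45.
Layer 2: σ_v at top = γ₁h₁ = 87.42; σ_h top = K_a2×87.42 = 20.16; σ_h base = K_a2×(87.42+20.5×5.9) = 48.05.
P₂ = ½(20.16+48.05)×5.9 = 201.2. Total P_a = 77.45+201.2 = 278.7 kN/m.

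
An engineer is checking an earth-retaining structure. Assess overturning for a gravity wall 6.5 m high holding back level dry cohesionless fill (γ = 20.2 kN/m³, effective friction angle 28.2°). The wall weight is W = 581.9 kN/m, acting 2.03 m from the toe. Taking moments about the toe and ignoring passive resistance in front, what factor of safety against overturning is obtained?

K_a = tan²(45° − 28.2°/2) = 0.3582.
P_a = ½K_aγH² = 0.5×0.3582×20.2×6.5² = 152.8 kN/m, acting at H/3 = 2.167 m above the base.
Overturning moment M_o = P_a × H/3 = 152.8 × 2.167 = 331.2.
Resisting moment M_r = W × 2.03 = 581.9 × 2.03 = 1181.
FS_overturning = M_r/M_o = 1181/331.2 = 3.567.

3.57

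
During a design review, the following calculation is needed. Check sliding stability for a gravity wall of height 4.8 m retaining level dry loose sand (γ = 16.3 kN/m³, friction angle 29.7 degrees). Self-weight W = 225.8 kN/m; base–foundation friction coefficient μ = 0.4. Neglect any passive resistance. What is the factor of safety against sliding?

K_a = tan²(45° − 29.7°/2) = 0.3374.
P_a = ½K_aγH² = 0.5×0.3374×16.3×4.8² = 63.35 kN/m, acting at H/3 = 1.600 m above the base.
FS_sliding = μW / P_a = 0.4×225.8 / 63.35 = 1.426.

1.43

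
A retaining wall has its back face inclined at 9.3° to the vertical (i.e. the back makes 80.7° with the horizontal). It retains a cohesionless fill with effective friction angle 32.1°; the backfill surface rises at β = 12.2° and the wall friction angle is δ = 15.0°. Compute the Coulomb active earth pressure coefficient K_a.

0.413

K_a = sin²(α+φ) / [sin²α · sin(α−δ) · (1 + √{sin(φ+δ)sin(φ−β) / (sin(α−δ)sin(α+β))})²].
With α = 80.7°, φ = 32.1°, δ = 15.0°, β = 12.2°: K_a = 0.4126.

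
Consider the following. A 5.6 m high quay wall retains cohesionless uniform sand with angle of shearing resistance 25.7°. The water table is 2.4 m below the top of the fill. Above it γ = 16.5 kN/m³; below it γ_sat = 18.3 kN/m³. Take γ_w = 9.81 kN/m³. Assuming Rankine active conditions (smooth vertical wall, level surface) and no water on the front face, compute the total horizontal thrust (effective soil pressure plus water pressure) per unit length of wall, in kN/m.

136 kN/m

K_a = tan²(45° − φ/2) = 0.3950.
γ' = 18.3 − 9.81 = 8.490 kN/m³. Depth below WT = 3.2 m.
σ'_h at WT = K_a γ d_w = 15.64 kPa; at base = 15.64 + K_a γ' × 3.2 = 26.38 kPa.
P₁ (0–2.4 m) = ½×15.64×2.4 = 18.77. P₂ (2.4–5.6 m) = ½(15.64+26.38)×3.2 = 67.23.
P_w = ½ γ_w h₂² = 0.5×9.81×3.2² = 50.23. Total = 18.77+67.23+50.23 = 136.2 kN/m.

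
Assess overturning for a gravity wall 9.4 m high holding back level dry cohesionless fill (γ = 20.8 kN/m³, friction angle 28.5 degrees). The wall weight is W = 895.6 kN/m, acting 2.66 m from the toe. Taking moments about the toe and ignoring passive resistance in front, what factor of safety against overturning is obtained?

K_a = tan²(45° − 28.5°/2) = 0.3540.
P_a = ½K_aγH² = 0.5×0.3540×20.8×9.4² = 325.3 kN/m, acting at H/3 = 3.133 m above the base.
Overturning moment M_o = P_a × H/3 = 325.3 × 3.133 = 1019.
Resisting moment M_r = W × 2.66 = 895.6 × 2.66 = 2382.
FS_overturning = M_r/M_o = 2382/1019 = 2.338.

2.34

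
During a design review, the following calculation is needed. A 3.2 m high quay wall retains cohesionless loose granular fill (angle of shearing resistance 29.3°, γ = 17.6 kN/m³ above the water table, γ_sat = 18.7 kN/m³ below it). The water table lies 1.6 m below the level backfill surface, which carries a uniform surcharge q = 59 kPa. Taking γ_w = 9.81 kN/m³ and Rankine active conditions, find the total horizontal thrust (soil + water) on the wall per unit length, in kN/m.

K_a = tan²(45° − φ/2) = 0.3428.
γ' = 18.7 − 9.81 = 8.890 kN/m³. h₂ = H − d_w = 1.6 m.
σ'_h: at surface K_a·q = 20.23; at WT K_a(q+γd_w) = 29.88; at base K_a(q+γd_w+γ'h₂) = 34.76 kPa.
P₁ = ½(20.23+29.88)×1.6 = 40.09; P₂ = ½(29.88+34.76)×1.6 = 51.71; P_w = ½γ_w h₂² = 12.56.
Total = 40.09+51.71+12.56 = 104.4 kN/m.

104 kN/m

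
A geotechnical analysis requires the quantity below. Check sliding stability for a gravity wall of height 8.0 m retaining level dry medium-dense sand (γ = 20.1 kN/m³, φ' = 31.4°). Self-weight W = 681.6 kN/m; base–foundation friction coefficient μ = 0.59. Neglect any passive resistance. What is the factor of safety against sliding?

K_a = tan²(45° − 31.4°/2) = 0.3149.
P_a = ½K_aγH² = 0.5×0.3149×20.1×8.0² = 202.6 kN/m, acting at H/3 = 2.667 m above the base.
FS_sliding = μW / P_a = 0.59×681.6 / 202.6 = 1.985.

1.99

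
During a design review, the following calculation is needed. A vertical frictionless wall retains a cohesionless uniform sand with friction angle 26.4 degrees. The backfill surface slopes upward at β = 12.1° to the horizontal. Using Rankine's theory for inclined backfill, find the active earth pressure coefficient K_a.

0.418

K_a = cos β · (cos β − √(cos²β − cos²φ)) / (cos β + √(cos²β − cos²φ)).
cos β = 0.9778, cos φ = 0.8957, √(cos²β − cos²φ) = 0.3921.
K_a = 0.9778 × (0.9778 − 0.3921)/(0.9778 + 0.3921) = 0.4180.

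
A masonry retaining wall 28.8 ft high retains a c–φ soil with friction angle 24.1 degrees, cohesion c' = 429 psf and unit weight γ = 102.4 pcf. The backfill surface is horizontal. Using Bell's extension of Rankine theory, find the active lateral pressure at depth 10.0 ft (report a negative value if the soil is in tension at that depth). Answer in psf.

-126 psf

K_a = (1 − sin φ)/(1 + sin φ) = 0.4201.
σ_a = K_a γ z − 2c√K_a = 0.4201×102.4×10.0 − 2×429×0.6482 = -125.9 psf.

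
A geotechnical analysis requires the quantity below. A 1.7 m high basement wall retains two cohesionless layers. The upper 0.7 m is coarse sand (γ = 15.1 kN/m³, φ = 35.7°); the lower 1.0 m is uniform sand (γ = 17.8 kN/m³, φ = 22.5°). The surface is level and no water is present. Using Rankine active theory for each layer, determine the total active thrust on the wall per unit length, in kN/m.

9.67 kN/m

K_a1 = tan²(45°−35.7°/2) = 0.2630; K_a2 = tan²(45°−22.5°/2) = 0.4465.
Layer 1: σ at base = K_a1 γ₁ h₁ = 2.780 kPa; P₁ = ½×2.780×0.7 = 0.9729.
Layer 2: σ_v at top = γ₁h₁ = 10.57; σ_h top = K_a2×10.57 = 4.719; σ_h base = K_a2×(10.57+17.8×1.0) = 12.67.
P₂ = ½(4.719+12.67)×1.0 = 8.693. Total P_a = 0.9729+8.693 = 9.666 kN/m.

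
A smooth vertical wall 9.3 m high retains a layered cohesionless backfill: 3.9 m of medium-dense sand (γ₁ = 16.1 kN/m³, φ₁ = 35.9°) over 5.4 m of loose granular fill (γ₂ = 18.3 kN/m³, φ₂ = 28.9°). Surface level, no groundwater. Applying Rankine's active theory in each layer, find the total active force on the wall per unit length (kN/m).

K_a1 = tan²(45°−35.9°/2) = 0.2607; K_a2 = tan²(45°−28.9°/2) = 0.3484.
Layer 1: σ at base = K_a1 γ₁ h₁ = 16.37 kPa; P₁ = ½×16.37×3.9 = 31.92.
Layer 2: σ_v at top = γ₁h₁ = 62.79; σ_h top = K_a2×62.79 = 21.87; σ_h base = K_a2×(62.79+18.3×5.4) = 56.30.
P₂ = ½(21.87+56.30)×5.4 = 211.1. Total P_a = 31.92+211.1 = 243.0 kN/m.

243 kN/m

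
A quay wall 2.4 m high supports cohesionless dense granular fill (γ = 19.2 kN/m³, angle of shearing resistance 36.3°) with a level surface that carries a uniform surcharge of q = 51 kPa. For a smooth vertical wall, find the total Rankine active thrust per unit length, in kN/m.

45.5 kN/m

K_a = tan²(45° − φ/2) = 0.2563.
Soil triangle: ½ K_a γ H² = 0.5×0.2563×19.2×2.4² = 14.17 kN/m.
Surcharge rectangle: K_a q H = 0.2563×51×2.4 = 31.37 kN/m.
Total = 14.17 + 31.37 = 45.54 kN/m.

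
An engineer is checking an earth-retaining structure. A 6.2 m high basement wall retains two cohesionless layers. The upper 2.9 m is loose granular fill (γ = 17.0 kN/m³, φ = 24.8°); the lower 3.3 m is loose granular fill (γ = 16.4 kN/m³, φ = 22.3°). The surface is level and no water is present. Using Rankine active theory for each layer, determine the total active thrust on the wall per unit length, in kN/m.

K_a1 = tan²(45°−24.8°/2) = 0.4090; K_a2 = tan²(45°−22.3°/2) = 0.4498.
Layer 1: σ at base = K_a1 γ₁ h₁ = 20.16 kPa; P₁ = ½×20.16×2.9 = 29.24.
Layer 2: σ_v at top = γ₁h₁ = 49.30; σ_h top = K_a2×49.30 = 22.18; σ_h base = K_a2×(49.30+16.4×3.3) = 46.52.
P₂ = ½(22.18+46.52)×3.3 = 113.4. Total P_a = 29.24+113.4 = 142.6 kN/m.

143 kN/m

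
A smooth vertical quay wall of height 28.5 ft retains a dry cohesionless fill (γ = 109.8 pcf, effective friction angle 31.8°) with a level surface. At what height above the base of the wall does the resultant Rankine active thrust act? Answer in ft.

K_a = 0.3098.
The pressure distribution is triangular, so the resultant acts at H/3 above the base = 28.5/3 = 9.500 ft.

9.50 ft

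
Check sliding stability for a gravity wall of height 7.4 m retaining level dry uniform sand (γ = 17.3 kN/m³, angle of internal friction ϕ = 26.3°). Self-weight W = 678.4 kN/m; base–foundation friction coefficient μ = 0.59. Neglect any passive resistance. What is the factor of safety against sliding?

K_a = tan²(45° − 26.3°/2) = 0.3859.
P_a = ½K_aγH² = 0.5×0.3859×17.3×7.4² = 182.8 kN/m, acting at H/3 = 2.467 m above the base.
FS_sliding = μW / P_a = 0.59×678.4 / 182.8 = 2.190.

2.19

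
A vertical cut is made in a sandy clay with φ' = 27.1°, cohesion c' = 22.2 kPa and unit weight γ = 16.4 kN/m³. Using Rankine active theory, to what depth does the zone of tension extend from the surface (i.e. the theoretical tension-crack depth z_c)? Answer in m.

4.43 m

K_a = tan²(45° − 27.1°/2) = 0.3741; √K_a = 0.6116.
The active pressure is zero where K_a γ z = 2c√K_a, so z_c = 2c/(γ√K_a) = 2×22.2/(16.4×0.6116) = 4.427 m.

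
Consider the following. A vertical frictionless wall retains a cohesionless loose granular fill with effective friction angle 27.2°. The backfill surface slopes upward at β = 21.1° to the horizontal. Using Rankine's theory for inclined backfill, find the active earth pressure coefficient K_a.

0.500

K_a = cos β · (cos β − √(cos²β − cos²φ)) / (cos β + √(cos²β − cos²φ)).
cos β = 0.9330, cos φ = 0.8894, √(cos²β − cos²φ) = 0.2817.
K_a = 0.9330 × (0.9330 − 0.2817)/(0.9330 + 0.2817) = 0.5002.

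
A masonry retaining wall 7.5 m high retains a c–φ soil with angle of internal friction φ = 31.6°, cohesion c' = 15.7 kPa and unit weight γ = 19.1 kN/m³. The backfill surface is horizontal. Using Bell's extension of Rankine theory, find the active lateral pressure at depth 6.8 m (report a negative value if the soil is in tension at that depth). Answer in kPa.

K_a = (1 − sin φ)/(1 + sin φ) = 0.3123.
σ_a = K_a γ z − 2c√K_a = 0.3123×19.1×6.8 − 2×15.7×0.5589 = 23.02 kPa.

23.0 kPa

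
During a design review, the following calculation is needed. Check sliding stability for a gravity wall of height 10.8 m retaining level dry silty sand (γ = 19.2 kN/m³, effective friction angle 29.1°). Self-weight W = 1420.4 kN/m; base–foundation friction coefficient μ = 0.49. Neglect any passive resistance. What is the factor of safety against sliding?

1.80

K_a = tan²(45° − 29.1°/2) = 0.3456.
P_a = ½K_aγH² = 0.5×0.3456×19.2×10.8² = 387.0 kN/m, acting at H/3 = 3.600 m above the base.
FS_sliding = μW / P_a = 0.49×1420.4 / 387.0 = 1.799.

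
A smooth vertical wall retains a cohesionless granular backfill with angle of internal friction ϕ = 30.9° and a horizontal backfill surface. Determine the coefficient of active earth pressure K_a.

0.321

K_a = (1 − sin φ)/(1 + sin φ) = (1 − sin 30.9°)/(1 + sin 30.9°) = 0.3214.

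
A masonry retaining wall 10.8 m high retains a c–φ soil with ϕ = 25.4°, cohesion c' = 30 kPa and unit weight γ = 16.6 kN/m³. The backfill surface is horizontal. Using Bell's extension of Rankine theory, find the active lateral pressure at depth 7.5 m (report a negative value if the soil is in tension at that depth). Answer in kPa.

K_a = (1 − sin φ)/(1 + sin φ) = 0.3996.
σ_a = K_a γ z − 2c√K_a = 0.3996×16.6×7.5 − 2×30×0.6322 = 11.83 kPa.

11.8 kPa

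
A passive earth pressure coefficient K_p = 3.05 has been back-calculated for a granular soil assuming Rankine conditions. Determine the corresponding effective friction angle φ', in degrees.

30.4°

K_p = (1+sin φ)/(1−sin φ) ⇒ sin φ = (K_p − 1)/(K_p + 1) = 0.5062.
φ = arcsin(0.5062) = 30.41°.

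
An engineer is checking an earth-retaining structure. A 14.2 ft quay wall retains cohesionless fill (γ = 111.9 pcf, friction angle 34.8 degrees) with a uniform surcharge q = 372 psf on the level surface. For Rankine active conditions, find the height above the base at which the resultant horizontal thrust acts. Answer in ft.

5.49 ft

K_a = 0.2733.
Triangular part P₁ = ½K_aγH² = 3083 at H/3 = 4.733 ft; rectangular part P₂ = K_a q H = 1444 at H/2 = 7.100 ft.
ȳ = (P₁·4.733 + P₂·7.100)/(P₁+P₂) = 5.488 ft.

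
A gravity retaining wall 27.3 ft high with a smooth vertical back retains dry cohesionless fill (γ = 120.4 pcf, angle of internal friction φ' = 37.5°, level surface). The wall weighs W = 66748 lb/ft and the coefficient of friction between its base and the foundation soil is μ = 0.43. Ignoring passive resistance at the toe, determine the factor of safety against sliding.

K_a = tan²(45° − 37.5°/2) = 0.2432.
P_a = ½K_aγH² = 0.5×0.2432×120.4×27.3² = 10910 lb/ft, acting at H/3 = 9.100 ft above the base.
FS_sliding = μW / P_a = 0.43×66748 / 10910 = 2.630.

2.63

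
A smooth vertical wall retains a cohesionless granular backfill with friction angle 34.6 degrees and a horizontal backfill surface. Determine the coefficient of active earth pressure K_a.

0.276

K_a = (1 − sin φ)/(1 + sin φ) = (1 − sin 34.6°)/(1 + sin 34.6°) = 0.2756.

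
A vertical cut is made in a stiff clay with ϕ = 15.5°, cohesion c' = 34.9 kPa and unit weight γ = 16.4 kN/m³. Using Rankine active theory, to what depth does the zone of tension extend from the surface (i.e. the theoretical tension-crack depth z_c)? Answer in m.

K_a = tan²(45° − 15.5°/2) = 0.5782; √K_a = 0.7604.
The active pressure is zero where K_a γ z = 2c√K_a, so z_c = 2c/(γ√K_a) = 2×34.9/(16.4×0.7604) = 5.597 m.

5.60 m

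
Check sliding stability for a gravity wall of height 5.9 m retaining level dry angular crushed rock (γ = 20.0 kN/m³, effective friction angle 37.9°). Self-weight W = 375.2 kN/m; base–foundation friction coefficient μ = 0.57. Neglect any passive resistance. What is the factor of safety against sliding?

2.57

K_a = tan²(45° − 37.9°/2) = 0.2389.
P_a = ½K_aγH² = 0.5×0.2389×20.0×5.9² = 83.17 kN/m, acting at H/3 = 1.967 m above the base.
FS_sliding = μW / P_a = 0.57×375.2 / 83.17 = 2.571.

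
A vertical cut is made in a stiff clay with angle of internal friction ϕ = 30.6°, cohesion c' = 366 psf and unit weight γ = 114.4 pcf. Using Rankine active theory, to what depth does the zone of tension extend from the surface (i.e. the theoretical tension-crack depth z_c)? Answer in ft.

11.2 ft

K_a = tan²(45° − 30.6°/2) = 0.3253; √K_a = 0.5704.
The active pressure is zero where K_a γ z = 2c√K_a, so z_c = 2c/(γ√K_a) = 2×366/(114.4×0.5704) = 11.22 ft.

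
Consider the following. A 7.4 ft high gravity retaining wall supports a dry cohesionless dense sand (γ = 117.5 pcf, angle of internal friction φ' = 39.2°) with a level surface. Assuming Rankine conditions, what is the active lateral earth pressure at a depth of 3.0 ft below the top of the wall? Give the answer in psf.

K_a = (1 − sin φ)/(1 + sin φ) = 0.2255.
σ_h = K_a γ z = 0.2255 × 117.5 × 3.0 = 79.48 psf.

79.5 psf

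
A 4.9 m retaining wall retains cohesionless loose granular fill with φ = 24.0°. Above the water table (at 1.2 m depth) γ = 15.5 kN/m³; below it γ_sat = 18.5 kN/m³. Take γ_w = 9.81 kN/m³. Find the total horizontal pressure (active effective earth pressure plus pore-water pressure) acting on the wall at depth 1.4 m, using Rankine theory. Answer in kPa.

10.5 kPa

K_a = (1 − sin φ)/(1 + sin φ) = 0.4217.
γ' = 18.5 − 9.81 = 8.690 kN/m³.
Effective vertical stress at 1.4 m: σ'_v = 15.5×1.2 + 8.690×0.200 = 20.34 kPa.
σ'_h = K_a σ'_v = 0.4217 × 20.34 = 8.577 kPa; u = γ_w × 0.200 = 1.962 kPa.
Total σ_h = 8.577 + 1.962 = 10.54 kPa.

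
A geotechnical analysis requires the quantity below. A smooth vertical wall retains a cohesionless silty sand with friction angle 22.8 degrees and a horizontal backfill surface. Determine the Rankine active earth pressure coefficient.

0.441

K_a = (1 − sin φ)/(1 + sin φ) = (1 − sin 22.8°)/(1 + sin 22.8°) = 0.4414.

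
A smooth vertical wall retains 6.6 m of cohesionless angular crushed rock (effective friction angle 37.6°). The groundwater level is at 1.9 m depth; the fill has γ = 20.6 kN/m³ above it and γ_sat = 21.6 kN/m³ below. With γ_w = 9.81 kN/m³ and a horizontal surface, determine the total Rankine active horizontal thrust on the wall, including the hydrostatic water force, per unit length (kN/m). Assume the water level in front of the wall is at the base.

193 kN/m

K_a = tan²(45° − φ/2) = 0.2421.
γ' = 21.6 − 9.81 = 11.79 kN/m³. Depth below WT = 4.7 m.
σ'_h at WT = K_a γ d_w = 9.477 kPa; at base = 9.477 + K_a γ' × 4.7 = 22.89 kPa.
P₁ (0–1.9 m) = ½×9.477×1.9 = 9.003. P₂ (1.9–6.6 m) = ½(9.477+22.89)×4.7 = 76.07.
P_w = ½ γ_w h₂² = 0.5×9.81×4.7² = 108.4. Total = 9.003+76.07+108.4 = 193.4 kN/m.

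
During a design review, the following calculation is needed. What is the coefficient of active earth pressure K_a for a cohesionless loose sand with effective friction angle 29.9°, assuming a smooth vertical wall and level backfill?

0.335

K_a = tan²(45° − φ/2) = tan²(30.05°) = 0.3347.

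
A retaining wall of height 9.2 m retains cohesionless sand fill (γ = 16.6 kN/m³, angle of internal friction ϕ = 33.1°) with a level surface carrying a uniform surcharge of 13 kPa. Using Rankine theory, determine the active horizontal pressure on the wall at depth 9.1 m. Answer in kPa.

48.2 kPa

K_a = (1 − sin φ)/(1 + sin φ) = 0.2936.
σ_v = γz + q = 16.6 × 9.1 + 13 = 164.1 kPa.
σ_h = K_a σ_v = 0.2936 × 164.1 = 48.16 kPa.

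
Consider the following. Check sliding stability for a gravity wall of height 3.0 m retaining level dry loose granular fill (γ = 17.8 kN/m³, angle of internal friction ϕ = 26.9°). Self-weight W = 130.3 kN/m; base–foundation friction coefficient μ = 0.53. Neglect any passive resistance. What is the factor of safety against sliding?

K_a = tan²(45° − 26.9°/2) = 0.3770.
P_a = ½K_aγH² = 0.5×0.3770×17.8×3.0² = 30.20 kN/m, acting at H/3 = 1.000 m above the base.
FS_sliding = μW / P_a = 0.53×130.3 / 30.20 = 2.287.

2.29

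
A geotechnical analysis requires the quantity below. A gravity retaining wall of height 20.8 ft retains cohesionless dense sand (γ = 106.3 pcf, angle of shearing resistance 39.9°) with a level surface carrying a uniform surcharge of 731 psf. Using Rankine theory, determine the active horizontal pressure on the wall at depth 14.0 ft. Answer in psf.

485 psf

K_a = (1 − sin φ)/(1 + sin φ) = 0.2184.
σ_v = γz + q = 106.3 × 14.0 + 731 = 2219 psf.
σ_h = K_a σ_v = 0.2184 × 2219 = 484.8 psf.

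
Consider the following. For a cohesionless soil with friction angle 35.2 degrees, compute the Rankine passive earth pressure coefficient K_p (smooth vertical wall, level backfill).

3.72

K_p = (1 + sin φ)/(1 − sin φ) = tan²(45° + 35.2°/2) = 3.722.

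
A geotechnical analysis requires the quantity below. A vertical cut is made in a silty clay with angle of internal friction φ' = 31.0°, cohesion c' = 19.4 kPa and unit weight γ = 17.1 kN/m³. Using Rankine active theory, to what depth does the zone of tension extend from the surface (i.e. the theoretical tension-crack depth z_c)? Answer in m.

4.01 m

K_a = tan²(45° − 31.0°/2) = 0.3201; √K_a = 0.5658.
The active pressure is zero where K_a γ z = 2c√K_a, so z_c = 2c/(γ√K_a) = 2×19.4/(17.1×0.5658) = 4.010 m.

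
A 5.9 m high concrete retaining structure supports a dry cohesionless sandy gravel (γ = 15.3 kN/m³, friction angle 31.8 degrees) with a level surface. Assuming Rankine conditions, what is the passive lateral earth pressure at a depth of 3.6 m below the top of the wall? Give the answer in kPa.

K_p = (1 + sin φ)/(1 − sin φ) = 3.228.
σ_h = K_p γ z = 3.228 × 15.3 × 3.6 = 177.8 kPa.

178 kPa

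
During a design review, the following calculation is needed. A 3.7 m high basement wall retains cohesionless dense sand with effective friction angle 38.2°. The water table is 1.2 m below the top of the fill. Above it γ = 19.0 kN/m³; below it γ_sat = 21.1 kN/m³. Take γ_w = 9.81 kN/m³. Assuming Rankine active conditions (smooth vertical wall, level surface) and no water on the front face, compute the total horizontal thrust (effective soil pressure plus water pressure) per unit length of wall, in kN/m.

K_a = tan²(45° − φ/2) = 0.2358.
γ' = 21.1 − 9.81 = 11.29 kN/m³. Depth below WT = 2.5 m.
σ'_h at WT = K_a γ d_w = 5.376 kPa; at base = 5.376 + K_a γ' × 2.5 = 12.03 kPa.
P₁ (0–1.2 m) = ½×5.376×1.2 = 3.225. P₂ (1.2–3.7 m) = ½(5.376+12.03)×2.5 = 21.76.
P_w = ½ γ_w h₂² = 0.5×9.81×2.5² = 30.66. Total = 3.225+21.76+30.66 = 55.64 kN/m.

55.6 kN/m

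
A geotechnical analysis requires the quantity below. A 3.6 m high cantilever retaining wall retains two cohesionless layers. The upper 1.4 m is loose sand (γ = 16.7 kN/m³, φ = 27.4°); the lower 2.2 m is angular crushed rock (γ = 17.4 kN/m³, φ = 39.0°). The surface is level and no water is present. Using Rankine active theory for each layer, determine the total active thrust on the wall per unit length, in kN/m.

27.3 kN/m

K_a1 = tan²(45°−27.4°/2) = 0.3697; K_a2 = tan²(45°−39.0°/2) = 0.2275.
Layer 1: σ at base = K_a1 γ₁ h₁ = 8.643 kPa; P₁ = ½×8.643×1.4 = 6.050.
Layer 2: σ_v at top = γ₁h₁ = 23.38; σ_h top = K_a2×23.38 = 5.319; σ_h base = K_a2×(23.38+17.4×2.2) = 14.03.
P₂ = ½(5.319+14.03)×2.2 = 21.28. Total P_a = 6.050+21.28 = 27.33 kN/m.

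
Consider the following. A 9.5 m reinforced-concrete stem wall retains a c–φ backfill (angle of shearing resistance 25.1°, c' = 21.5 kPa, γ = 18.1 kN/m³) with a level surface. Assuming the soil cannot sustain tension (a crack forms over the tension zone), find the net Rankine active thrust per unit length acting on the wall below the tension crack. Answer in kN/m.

K_a = 0.4043; √K_a = 0.6358.
Tension-crack depth z_c = 2c/(γ√K_a) = 2×21.5/(18.1×0.6358) = 3.736 m.
σ_a at base = K_a γ H − 2c√K_a = 0.4043×18.1×9.5 − 2×21.5×0.6358 = 42.18 kPa.
P_a = ½ × 42.18 × (H − z_c) = 0.5×42.18×5.764 = 121.6 kN/m.

122 kN/m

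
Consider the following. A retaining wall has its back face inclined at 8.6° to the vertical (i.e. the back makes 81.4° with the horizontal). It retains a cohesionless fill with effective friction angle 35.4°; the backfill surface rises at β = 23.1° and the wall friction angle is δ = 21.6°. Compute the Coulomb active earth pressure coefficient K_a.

K_a = sin²(α+φ) / [sin²α · sin(α−δ) · (1 + √{sin(φ+δ)sin(φ−β) / (sin(α−δ)sin(α+β))})²].
With α = 81.4°, φ = 35.4°, δ = 21.6°, β = 23.1°: K_a = 0.4411.

0.441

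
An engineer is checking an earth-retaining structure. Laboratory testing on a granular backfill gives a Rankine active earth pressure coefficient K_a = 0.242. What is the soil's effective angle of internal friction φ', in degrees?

K_a = tan²(45° − φ/2) ⇒ 45° − φ/2 = arctan(√0.242) = 26.19°.
φ = 2(45° − 26.19°) = 37.61°.

37.6°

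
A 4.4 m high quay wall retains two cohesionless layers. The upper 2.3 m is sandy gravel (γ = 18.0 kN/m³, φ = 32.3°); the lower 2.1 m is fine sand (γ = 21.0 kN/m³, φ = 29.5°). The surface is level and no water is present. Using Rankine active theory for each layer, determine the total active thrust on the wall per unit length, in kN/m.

K_a1 = tan²(45°−32.3°/2) = 0.3035; K_a2 = tan²(45°−29.5°/2) = 0.3401.
Layer 1: σ at base = K_a1 γ₁ h₁ = 12.56 kPa; P₁ = ½×12.56×2.3 = 14.45.
Layer 2: σ_v at top = γ₁h₁ = 41.40; σ_h top = K_a2×41.40 = 14.08; σ_h base = K_a2×(41.40+21.0×2.1) = 29.08.
P₂ = ½(14.08+29.08)×2.1 = 45.32. Total P_a = 14.45+45.32 = 59.77 kN/m.

59.8 kN/m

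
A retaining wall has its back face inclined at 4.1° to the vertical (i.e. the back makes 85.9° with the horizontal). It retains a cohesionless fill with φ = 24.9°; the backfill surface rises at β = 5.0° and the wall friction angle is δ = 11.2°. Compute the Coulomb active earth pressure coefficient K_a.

K_a = sin²(α+φ) / [sin²α · sin(α−δ) · (1 + √{sin(φ+δ)sin(φ−β) / (sin(α−δ)sin(α+β))})²].
With α = 85.9°, φ = 24.9°, δ = 11.2°, β = 5.0°: K_a = 0.4296.

0.430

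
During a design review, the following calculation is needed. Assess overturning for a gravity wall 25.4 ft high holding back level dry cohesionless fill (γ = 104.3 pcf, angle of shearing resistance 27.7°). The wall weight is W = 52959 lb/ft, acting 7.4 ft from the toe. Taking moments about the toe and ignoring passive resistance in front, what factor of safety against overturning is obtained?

3.77

K_a = tan²(45° − 27.7°/2) = 0.3653.
P_a = ½K_aγH² = 0.5×0.3653×104.3×25.4² = 12290 lb/ft, acting at H/3 = 8.467 ft above the base.
Overturning moment M_o = P_a × H/3 = 12290 × 8.467 = 104100.
Resisting moment M_r = W × 7.4 = 52959 × 7.4 = 391900.
FS_overturning = M_r/M_o = 391900/104100 = 3.766.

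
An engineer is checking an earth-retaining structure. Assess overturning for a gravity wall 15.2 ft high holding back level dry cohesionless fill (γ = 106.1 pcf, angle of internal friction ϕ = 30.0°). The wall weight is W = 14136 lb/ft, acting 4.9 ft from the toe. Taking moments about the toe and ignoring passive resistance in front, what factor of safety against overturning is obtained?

K_a = tan²(45° − 30.0°/2) = 0.3333.
P_a = ½K_aγH² = 0.5×0.3333×106.1×15.2² = 4086 lb/ft, acting at H/3 = 5.067 ft above the base.
Overturning moment M_o = P_a × H/3 = 4086 × 5.067 = 20700.
Resisting moment M_r = W × 4.9 = 14136 × 4.9 = 69270.
FS_overturning = M_r/M_o = 69270/20700 = 3.346.

3.35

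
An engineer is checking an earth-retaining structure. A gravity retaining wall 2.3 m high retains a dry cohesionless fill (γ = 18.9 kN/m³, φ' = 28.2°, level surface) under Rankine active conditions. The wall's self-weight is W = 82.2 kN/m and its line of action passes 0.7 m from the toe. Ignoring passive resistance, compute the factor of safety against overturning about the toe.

K_a = tan²(45° − 28.2°/2) = 0.3582.
P_a = ½K_aγH² = 0.5×0.3582×18.9×2.3² = 17.91 kN/m, acting at H/3 = 0.7667 m above the base.
Overturning moment M_o = P_a × H/3 = 17.91 × 0.7667 = 13.73.
Resisting moment M_r = W × 0.7 = 82.2 × 0.7 = 57.54.
FS_overturning = M_r/M_o = 57.54/13.73 = 4.191.

4.19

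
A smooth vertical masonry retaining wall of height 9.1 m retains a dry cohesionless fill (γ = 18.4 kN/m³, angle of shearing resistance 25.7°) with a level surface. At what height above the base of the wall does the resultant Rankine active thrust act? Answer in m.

K_a = 0.3950.
The pressure distribution is triangular, so the resultant acts at H/3 above the base = 9.1/3 = 3.033 m.

3.03 m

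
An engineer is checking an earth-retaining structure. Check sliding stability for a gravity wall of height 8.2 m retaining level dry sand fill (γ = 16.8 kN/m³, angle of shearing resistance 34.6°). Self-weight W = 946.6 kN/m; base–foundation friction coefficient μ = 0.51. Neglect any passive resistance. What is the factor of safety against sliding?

3.10

K_a = tan²(45° − 34.6°/2) = 0.2756.
P_a = ½K_aγH² = 0.5×0.2756×16.8×8.2² = 155.7 kN/m, acting at H/3 = 2.733 m above the base.
FS_sliding = μW / P_a = 0.51×946.6 / 155.7 = 3.101.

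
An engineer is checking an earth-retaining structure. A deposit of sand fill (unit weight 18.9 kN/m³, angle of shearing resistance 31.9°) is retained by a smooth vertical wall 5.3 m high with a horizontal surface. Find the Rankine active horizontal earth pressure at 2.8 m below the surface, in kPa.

16.3 kPa

K_a = (1 − sin φ)/(1 + sin φ) = 0.3085.
σ_h = K_a γ z = 0.3085 × 18.9 × 2.8 = 16.33 kPa.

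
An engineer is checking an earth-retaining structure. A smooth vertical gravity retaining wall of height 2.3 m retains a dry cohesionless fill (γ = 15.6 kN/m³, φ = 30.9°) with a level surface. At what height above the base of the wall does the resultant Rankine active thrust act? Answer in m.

K_a = 0.3214.
The pressure distribution is triangular, so the resultant acts at H/3 above the base = 2.3/3 = 0.7667 m.

0.767 m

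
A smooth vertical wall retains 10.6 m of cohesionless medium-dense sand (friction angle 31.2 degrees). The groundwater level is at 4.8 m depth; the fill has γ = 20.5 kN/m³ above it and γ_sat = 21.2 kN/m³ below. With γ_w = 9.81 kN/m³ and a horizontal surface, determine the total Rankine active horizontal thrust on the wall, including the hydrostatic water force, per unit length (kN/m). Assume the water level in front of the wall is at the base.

K_a = tan²(45° − φ/2) = 0.3175.
γ' = 21.2 − 9.81 = 11.39 kN/m³. Depth below WT = 5.8 m.
σ'_h at WT = K_a γ d_w = 31.24 kPa; at base = 31.24 + K_a γ' × 5.8 = 52.22 kPa.
P₁ (0–4.8 m) = ½×31.24×4.8 = 74.98. P₂ (4.8–10.6 m) = ½(31.24+52.22)×5.8 = 242.0.
P_w = ½ γ_w h₂² = 0.5×9.81×5.8² = 165.0. Total = 74.98+242.0+165.0 = 482.0 kN/m.

482 kN/m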